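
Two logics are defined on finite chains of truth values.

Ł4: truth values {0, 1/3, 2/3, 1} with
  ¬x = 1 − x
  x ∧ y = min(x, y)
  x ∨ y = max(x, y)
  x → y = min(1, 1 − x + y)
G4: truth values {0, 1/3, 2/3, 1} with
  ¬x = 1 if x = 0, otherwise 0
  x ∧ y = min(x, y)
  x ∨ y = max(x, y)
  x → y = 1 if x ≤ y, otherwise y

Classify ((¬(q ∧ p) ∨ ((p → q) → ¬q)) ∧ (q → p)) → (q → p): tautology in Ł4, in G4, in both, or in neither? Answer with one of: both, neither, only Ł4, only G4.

In Ł4: every assignment gives 1 — tautology.
In G4: every assignment gives 1 — tautology.

both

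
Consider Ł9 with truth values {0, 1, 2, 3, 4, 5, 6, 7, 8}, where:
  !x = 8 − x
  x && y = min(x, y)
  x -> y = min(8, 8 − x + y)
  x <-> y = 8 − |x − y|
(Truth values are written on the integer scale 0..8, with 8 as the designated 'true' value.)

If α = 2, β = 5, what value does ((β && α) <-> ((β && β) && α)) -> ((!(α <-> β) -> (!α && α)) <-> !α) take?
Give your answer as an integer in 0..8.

7

β && α = 5 && 2 = 2
β && β = 5 && 5 = 5
(β && β) && α = 5 && 2 = 2
(β && α) <-> ((β && β) && α) = 2 <-> 2 = 8
α <-> β = 2 <-> 5 = 5
!(α <-> β) = !5 = 3
!α = !2 = 6
!α && α = 6 && 2 = 2
!(α <-> β) -> (!α && α) = 3 -> 2 = 7
!α = !2 = 6
(!(α <-> β) -> (!α && α)) <-> !α = 7 <-> 6 = 7
((β && α) <-> ((β && β) && α)) -> ((!(α <-> β) -> (!α && α)) <-> !α) = 8 -> 7 = 7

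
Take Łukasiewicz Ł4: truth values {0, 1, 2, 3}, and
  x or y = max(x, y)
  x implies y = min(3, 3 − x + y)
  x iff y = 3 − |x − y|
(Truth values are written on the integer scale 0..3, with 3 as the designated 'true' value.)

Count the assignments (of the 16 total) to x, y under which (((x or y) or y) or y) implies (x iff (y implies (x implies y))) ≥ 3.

x = 0, y = 0 ↦ 3  ≥
x = 0, y = 1 ↦ 2  <
x = 0, y = 2 ↦ 1  <
x = 0, y = 3 ↦ 0  <
x = 1, y = 0 ↦ 3  ≥
x = 1, y = 1 ↦ 3  ≥
x = 1, y = 2 ↦ 2  <
x = 1, y = 3 ↦ 1  <
x = 2, y = 0 ↦ 3  ≥
x = 2, y = 1 ↦ 3  ≥
x = 2, y = 2 ↦ 3  ≥
x = 2, y = 3 ↦ 2  <
x = 3, y = 0 ↦ 3  ≥
x = 3, y = 1 ↦ 3  ≥
x = 3, y = 2 ↦ 3  ≥
x = 3, y = 3 ↦ 3  ≥
So 10 of the 16 assignments meet the threshold.

10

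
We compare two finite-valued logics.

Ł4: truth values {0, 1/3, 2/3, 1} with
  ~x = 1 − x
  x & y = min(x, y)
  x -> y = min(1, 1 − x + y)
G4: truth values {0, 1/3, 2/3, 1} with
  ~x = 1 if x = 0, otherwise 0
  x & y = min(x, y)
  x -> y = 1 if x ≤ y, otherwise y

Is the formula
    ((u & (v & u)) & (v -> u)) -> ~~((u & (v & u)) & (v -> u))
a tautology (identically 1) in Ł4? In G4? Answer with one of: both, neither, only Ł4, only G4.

both

In Ł4: every assignment gives 1 — tautology.
In G4: every assignment gives 1 — tautology.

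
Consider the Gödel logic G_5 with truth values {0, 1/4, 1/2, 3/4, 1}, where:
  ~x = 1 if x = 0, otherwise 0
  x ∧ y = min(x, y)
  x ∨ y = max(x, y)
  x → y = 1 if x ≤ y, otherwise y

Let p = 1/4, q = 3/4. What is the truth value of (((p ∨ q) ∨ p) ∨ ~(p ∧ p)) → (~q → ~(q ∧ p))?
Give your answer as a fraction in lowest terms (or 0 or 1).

1

p ∨ q = 1/4 ∨ 3/4 = 3/4
(p ∨ q) ∨ p = 3/4 ∨ 1/4 = 3/4
p ∧ p = 1/4 ∧ 1/4 = 1/4
~(p ∧ p) = ~1/4 = 0
((p ∨ q) ∨ p) ∨ ~(p ∧ p) = 3/4 ∨ 0 = 3/4
~q = ~3/4 = 0
q ∧ p = 3/4 ∧ 1/4 = 1/4
~(q ∧ p) = ~1/4 = 0
~q → ~(q ∧ p) = 0 → 0 = 1
(((p ∨ q) ∨ p) ∨ ~(p ∧ p)) → (~q → ~(q ∧ p)) = 3/4 → 1 = 1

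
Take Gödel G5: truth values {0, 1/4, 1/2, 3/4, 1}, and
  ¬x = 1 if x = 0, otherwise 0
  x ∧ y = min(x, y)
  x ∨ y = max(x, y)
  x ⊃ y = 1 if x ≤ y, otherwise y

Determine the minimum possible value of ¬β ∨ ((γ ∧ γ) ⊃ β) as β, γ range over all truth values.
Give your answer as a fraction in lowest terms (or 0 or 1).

1/4

Take β = 1/4, γ = 1/2:
¬β = ¬1/4 = 0
γ ∧ γ = 1/2 ∧ 1/2 = 1/2
(γ ∧ γ) ⊃ β = 1/2 ⊃ 1/4 = 1/4
¬β ∨ ((γ ∧ γ) ⊃ β) = 0 ∨ 1/4 = 1/4
No assignment yields a value below 1/4, so this is the minimum.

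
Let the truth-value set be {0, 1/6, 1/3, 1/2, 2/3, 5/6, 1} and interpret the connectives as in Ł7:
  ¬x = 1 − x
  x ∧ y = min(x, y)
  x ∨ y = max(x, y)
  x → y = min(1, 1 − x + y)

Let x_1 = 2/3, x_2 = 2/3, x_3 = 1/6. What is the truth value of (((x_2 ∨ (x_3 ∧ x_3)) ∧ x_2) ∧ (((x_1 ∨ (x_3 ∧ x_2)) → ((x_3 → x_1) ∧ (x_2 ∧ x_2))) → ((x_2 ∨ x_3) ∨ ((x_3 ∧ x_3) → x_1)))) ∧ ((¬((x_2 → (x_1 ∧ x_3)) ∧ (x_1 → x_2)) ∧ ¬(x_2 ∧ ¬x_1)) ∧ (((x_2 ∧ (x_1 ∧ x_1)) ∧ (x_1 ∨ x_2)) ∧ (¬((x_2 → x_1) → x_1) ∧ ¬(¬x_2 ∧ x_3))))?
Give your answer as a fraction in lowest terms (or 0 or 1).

x_3 ∧ x_3 = 1/6 ∧ 1/6 = 1/6
x_2 ∨ (x_3 ∧ x_3) = 2/3 ∨ 1/6 = 2/3
(x_2 ∨ (x_3 ∧ x_3)) ∧ x_2 = 2/3 ∧ 2/3 = 2/3
x_3 ∧ x_2 = 1/6 ∧ 2/3 = 1/6
x_1 ∨ (x_3 ∧ x_2) = 2/3 ∨ 1/6 = 2/3
x_3 → x_1 = 1/6 → 2/3 = 1
x_2 ∧ x_2 = 2/3 ∧ 2/3 = 2/3
(x_3 → x_1) ∧ (x_2 ∧ x_2) = 1 ∧ 2/3 = 2/3
(x_1 ∨ (x_3 ∧ x_2)) → ((x_3 → x_1) ∧ (x_2 ∧ x_2)) = 2/3 → 2/3 = 1
x_2 ∨ x_3 = 2/3 ∨ 1/6 = 2/3
x_3 ∧ x_3 = 1/6 ∧ 1/6 = 1/6
(x_3 ∧ x_3) → x_1 = 1/6 → 2/3 = 1
(x_2 ∨ x_3) ∨ ((x_3 ∧ x_3) → x_1) = 2/3 ∨ 1 = 1
((x_1 ∨ (x_3 ∧ x_2)) → ((x_3 → x_1) ∧ (x_2 ∧ x_2))) → ((x_2 ∨ x_3) ∨ ((x_3 ∧ x_3) → x_1)) = 1 → 1 = 1
((x_2 ∨ (x_3 ∧ x_3)) ∧ x_2) ∧ (((x_1 ∨ (x_3 ∧ x_2)) → ((x_3 → x_1) ∧ (x_2 ∧ x_2))) → ((x_2 ∨ x_3) ∨ ((x_3 ∧ x_3) → x_1))) = 2/3 ∧ 1 = 2/3
x_1 ∧ x_3 = 2/3 ∧ 1/6 = 1/6
x_2 → (x_1 ∧ x_3) = 2/3 → 1/6 = 1/2
x_1 → x_2 = 2/3 → 2/3 = 1
(x_2 → (x_1 ∧ x_3)) ∧ (x_1 → x_2) = 1/2 ∧ 1 = 1/2
¬((x_2 → (x_1 ∧ x_3)) ∧ (x_1 → x_2)) = ¬1/2 = 1/2
¬x_1 = ¬2/3 = 1/3
x_2 ∧ ¬x_1 = 2/3 ∧ 1/3 = 1/3
¬(x_2 ∧ ¬x_1) = ¬1/3 = 2/3
¬((x_2 → (x_1 ∧ x_3)) ∧ (x_1 → x_2)) ∧ ¬(x_2 ∧ ¬x_1) = 1/2 ∧ 2/3 = 1/2
x_1 ∧ x_1 = 2/3 ∧ 2/3 = 2/3
x_2 ∧ (x_1 ∧ x_1) = 2/3 ∧ 2/3 = 2/3
x_1 ∨ x_2 = 2/3 ∨ 2/3 = 2/3
(x_2 ∧ (x_1 ∧ x_1)) ∧ (x_1 ∨ x_2) = 2/3 ∧ 2/3 = 2/3
x_2 → x_1 = 2/3 → 2/3 = 1
(x_2 → x_1) → x_1 = 1 → 2/3 = 2/3
¬((x_2 → x_1) → x_1) = ¬2/3 = 1/3
¬x_2 = ¬2/3 = 1/3
¬x_2 ∧ x_3 = 1/3 ∧ 1/6 = 1/6
¬(¬x_2 ∧ x_3) = ¬1/6 = 5/6
¬((x_2 → x_1) → x_1) ∧ ¬(¬x_2 ∧ x_3) = 1/3 ∧ 5/6 = 1/3
((x_2 ∧ (x_1 ∧ x_1)) ∧ (x_1 ∨ x_2)) ∧ (¬((x_2 → x_1) → x_1) ∧ ¬(¬x_2 ∧ x_3)) = 2/3 ∧ 1/3 = 1/3
(¬((x_2 → (x_1 ∧ x_3)) ∧ (x_1 → x_2)) ∧ ¬(x_2 ∧ ¬x_1)) ∧ (((x_2 ∧ (x_1 ∧ x_1)) ∧ (x_1 ∨ x_2)) ∧ (¬((x_2 → x_1) → x_1) ∧ ¬(¬x_2 ∧ x_3))) = 1/2 ∧ 1/3 = 1/3
(((x_2 ∨ (x_3 ∧ x_3)) ∧ x_2) ∧ (((x_1 ∨ (x_3 ∧ x_2)) → ((x_3 → x_1) ∧ (x_2 ∧ x_2))) → ((x_2 ∨ x_3) ∨ ((x_3 ∧ x_3) → x_1)))) ∧ ((¬((x_2 → (x_1 ∧ x_3)) ∧ (x_1 → x_2)) ∧ ¬(x_2 ∧ ¬x_1)) ∧ (((x_2 ∧ (x_1 ∧ x_1)) ∧ (x_1 ∨ x_2)) ∧ (¬((x_2 → x_1) → x_1) ∧ ¬(¬x_2 ∧ x_3)))) = 2/3 ∧ 1/3 = 1/3

1/3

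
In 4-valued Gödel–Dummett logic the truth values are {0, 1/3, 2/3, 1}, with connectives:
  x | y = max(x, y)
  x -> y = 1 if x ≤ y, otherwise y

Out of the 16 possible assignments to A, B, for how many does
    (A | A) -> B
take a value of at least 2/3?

A = 0, B = 0 ↦ 1  ≥
A = 0, B = 1/3 ↦ 1  ≥
A = 0, B = 2/3 ↦ 1  ≥
A = 0, B = 1 ↦ 1  ≥
A = 1/3, B = 0 ↦ 0  <
A = 1/3, B = 1/3 ↦ 1  ≥
A = 1/3, B = 2/3 ↦ 1  ≥
A = 1/3, B = 1 ↦ 1  ≥
A = 2/3, B = 0 ↦ 0  <
A = 2/3, B = 1/3 ↦ 1/3  <
A = 2/3, B = 2/3 ↦ 1  ≥
A = 2/3, B = 1 ↦ 1  ≥
A = 1, B = 0 ↦ 0  <
A = 1, B = 1/3 ↦ 1/3  <
A = 1, B = 2/3 ↦ 2/3  ≥
A = 1, B = 1 ↦ 1  ≥
So 11 of the 16 assignments meet the threshold.

11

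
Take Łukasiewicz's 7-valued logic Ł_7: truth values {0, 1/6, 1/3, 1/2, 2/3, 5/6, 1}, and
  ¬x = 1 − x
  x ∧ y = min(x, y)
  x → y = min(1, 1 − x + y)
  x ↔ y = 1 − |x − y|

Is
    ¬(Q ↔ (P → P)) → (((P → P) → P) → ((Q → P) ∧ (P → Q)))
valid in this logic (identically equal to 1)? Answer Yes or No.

Counterexample: take P = 2/3, Q = 0.
P → P = 2/3 → 2/3 = 1
Q ↔ (P → P) = 0 ↔ 1 = 0
¬(Q ↔ (P → P)) = ¬0 = 1
P → P = 2/3 → 2/3 = 1
(P → P) → P = 1 → 2/3 = 2/3
Q → P = 0 → 2/3 = 1
P → Q = 2/3 → 0 = 1/3
(Q → P) ∧ (P → Q) = 1 ∧ 1/3 = 1/3
((P → P) → P) → ((Q → P) ∧ (P → Q)) = 2/3 → 1/3 = 2/3
¬(Q ↔ (P → P)) → (((P → P) → P) → ((Q → P) ∧ (P → Q))) = 1 → 2/3 = 2/3
This gives 2/3 ≠ 1.

No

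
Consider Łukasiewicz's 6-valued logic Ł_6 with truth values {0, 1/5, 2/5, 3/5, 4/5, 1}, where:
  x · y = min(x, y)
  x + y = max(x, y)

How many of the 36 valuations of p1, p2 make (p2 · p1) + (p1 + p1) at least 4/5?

12

value 1: 6 assignments (counts)
value 4/5: 6 assignments (counts)
value 3/5: 6 assignments
value 2/5: 6 assignments
value 1/5: 6 assignments
value 0: 6 assignments
So 12 of the 36 assignments meet the threshold.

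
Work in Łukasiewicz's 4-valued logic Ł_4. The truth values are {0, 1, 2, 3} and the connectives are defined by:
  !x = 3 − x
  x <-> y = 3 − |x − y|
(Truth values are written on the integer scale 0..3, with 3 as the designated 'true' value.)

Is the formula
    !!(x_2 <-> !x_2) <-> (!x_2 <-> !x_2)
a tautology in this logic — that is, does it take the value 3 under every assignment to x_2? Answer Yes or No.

No

Counterexample: take x_2 = 0.
!x_2 = !0 = 3
x_2 <-> !x_2 = 0 <-> 3 = 0
!(x_2 <-> !x_2) = !0 = 3
!!(x_2 <-> !x_2) = !3 = 0
!x_2 = !0 = 3
!x_2 = !0 = 3
!x_2 <-> !x_2 = 3 <-> 3 = 3
!!(x_2 <-> !x_2) <-> (!x_2 <-> !x_2) = 0 <-> 3 = 0
This gives 0 ≠ 3.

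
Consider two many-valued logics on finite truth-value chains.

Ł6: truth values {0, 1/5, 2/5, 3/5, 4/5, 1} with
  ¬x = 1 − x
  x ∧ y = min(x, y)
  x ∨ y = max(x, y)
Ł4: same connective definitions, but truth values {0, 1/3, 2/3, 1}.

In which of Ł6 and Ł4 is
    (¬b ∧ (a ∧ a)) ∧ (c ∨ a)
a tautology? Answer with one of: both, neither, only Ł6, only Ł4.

neither

In Ł6: at a = 0, b = 0, c = 0 the value is 0 — not a tautology.
In Ł4: at a = 0, b = 0, c = 0 the value is 0 — not a tautology.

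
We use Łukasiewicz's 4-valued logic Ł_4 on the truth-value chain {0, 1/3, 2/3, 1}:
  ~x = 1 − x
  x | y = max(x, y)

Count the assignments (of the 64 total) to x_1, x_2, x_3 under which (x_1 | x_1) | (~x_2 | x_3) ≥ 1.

value 1: 37 assignments (counts)
value 2/3: 19 assignments
value 1/3: 7 assignments
value 0: 1 assignment
So 37 of the 64 assignments meet the threshold.

37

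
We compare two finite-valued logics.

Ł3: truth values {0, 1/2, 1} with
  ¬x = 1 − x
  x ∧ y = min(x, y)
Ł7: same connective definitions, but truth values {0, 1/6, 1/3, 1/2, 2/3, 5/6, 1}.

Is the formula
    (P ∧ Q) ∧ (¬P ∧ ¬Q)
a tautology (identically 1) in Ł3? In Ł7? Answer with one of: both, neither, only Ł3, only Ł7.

neither

In Ł3: at P = 0, Q = 0 the value is 0 — not a tautology.
In Ł7: at P = 0, Q = 0 the value is 0 — not a tautology.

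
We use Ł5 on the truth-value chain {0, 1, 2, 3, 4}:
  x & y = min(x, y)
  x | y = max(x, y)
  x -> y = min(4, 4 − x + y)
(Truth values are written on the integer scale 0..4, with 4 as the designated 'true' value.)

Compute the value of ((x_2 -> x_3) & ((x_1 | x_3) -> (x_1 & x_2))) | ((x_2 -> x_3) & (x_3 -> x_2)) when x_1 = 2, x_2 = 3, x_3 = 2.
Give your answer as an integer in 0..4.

3

x_2 -> x_3 = 3 -> 2 = 3
x_1 | x_3 = 2 | 2 = 2
x_1 & x_2 = 2 & 3 = 2
(x_1 | x_3) -> (x_1 & x_2) = 2 -> 2 = 4
(x_2 -> x_3) & ((x_1 | x_3) -> (x_1 & x_2)) = 3 & 4 = 3
x_2 -> x_3 = 3 -> 2 = 3
x_3 -> x_2 = 2 -> 3 = 4
(x_2 -> x_3) & (x_3 -> x_2) = 3 & 4 = 3
((x_2 -> x_3) & ((x_1 | x_3) -> (x_1 & x_2))) | ((x_2 -> x_3) & (x_3 -> x_2)) = 3 | 3 = 3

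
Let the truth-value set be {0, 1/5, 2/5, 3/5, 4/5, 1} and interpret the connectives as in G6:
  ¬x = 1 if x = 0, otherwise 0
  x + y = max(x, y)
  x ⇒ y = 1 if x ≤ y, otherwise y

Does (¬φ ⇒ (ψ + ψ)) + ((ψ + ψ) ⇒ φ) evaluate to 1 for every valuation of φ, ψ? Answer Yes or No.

Counterexample: take φ = 0, ψ = 1/5.
¬φ = ¬0 = 1
ψ + ψ = 1/5 + 1/5 = 1/5
¬φ ⇒ (ψ + ψ) = 1 ⇒ 1/5 = 1/5
ψ + ψ = 1/5 + 1/5 = 1/5
(ψ + ψ) ⇒ φ = 1/5 ⇒ 0 = 0
(¬φ ⇒ (ψ + ψ)) + ((ψ + ψ) ⇒ φ) = 1/5 + 0 = 1/5
This gives 1/5 ≠ 1.

No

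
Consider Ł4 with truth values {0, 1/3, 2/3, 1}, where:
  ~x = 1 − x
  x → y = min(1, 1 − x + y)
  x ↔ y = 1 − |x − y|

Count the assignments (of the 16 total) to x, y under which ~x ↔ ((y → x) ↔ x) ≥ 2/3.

9

x = 0, y = 0 ↦ 0  <
x = 0, y = 1/3 ↦ 1/3  <
x = 0, y = 2/3 ↦ 2/3  ≥
x = 0, y = 1 ↦ 1  ≥
x = 1/3, y = 0 ↦ 2/3  ≥
x = 1/3, y = 1/3 ↦ 2/3  ≥
x = 1/3, y = 2/3 ↦ 1  ≥
x = 1/3, y = 1 ↦ 2/3  ≥
x = 2/3, y = 0 ↦ 2/3  ≥
x = 2/3, y = 1/3 ↦ 2/3  ≥
x = 2/3, y = 2/3 ↦ 2/3  ≥
x = 2/3, y = 1 ↦ 1/3  <
x = 1, y = 0 ↦ 0  <
x = 1, y = 1/3 ↦ 0  <
x = 1, y = 2/3 ↦ 0  <
x = 1, y = 1 ↦ 0  <
So 9 of the 16 assignments meet the threshold.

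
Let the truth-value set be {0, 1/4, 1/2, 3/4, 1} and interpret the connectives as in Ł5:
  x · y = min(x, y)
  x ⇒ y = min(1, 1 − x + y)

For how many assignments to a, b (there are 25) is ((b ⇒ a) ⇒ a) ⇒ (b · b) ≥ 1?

value 1: 15 assignments (counts)
value 3/4: 4 assignments
value 1/2: 3 assignments
value 1/4: 2 assignments
value 0: 1 assignment
So 15 of the 25 assignments meet the threshold.

15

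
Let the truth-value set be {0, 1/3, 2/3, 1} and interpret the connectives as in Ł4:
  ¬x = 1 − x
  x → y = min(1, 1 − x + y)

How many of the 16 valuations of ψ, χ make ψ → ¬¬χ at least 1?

10

ψ = 0, χ = 0 ↦ 1  ≥
ψ = 0, χ = 1/3 ↦ 1  ≥
ψ = 0, χ = 2/3 ↦ 1  ≥
ψ = 0, χ = 1 ↦ 1  ≥
ψ = 1/3, χ = 0 ↦ 2/3  <
ψ = 1/3, χ = 1/3 ↦ 1  ≥
ψ = 1/3, χ = 2/3 ↦ 1  ≥
ψ = 1/3, χ = 1 ↦ 1  ≥
ψ = 2/3, χ = 0 ↦ 1/3  <
ψ = 2/3, χ = 1/3 ↦ 2/3  <
ψ = 2/3, χ = 2/3 ↦ 1  ≥
ψ = 2/3, χ = 1 ↦ 1  ≥
ψ = 1, χ = 0 ↦ 0  <
ψ = 1, χ = 1/3 ↦ 1/3  <
ψ = 1, χ = 2/3 ↦ 2/3  <
ψ = 1, χ = 1 ↦ 1  ≥
So 10 of the 16 assignments meet the threshold.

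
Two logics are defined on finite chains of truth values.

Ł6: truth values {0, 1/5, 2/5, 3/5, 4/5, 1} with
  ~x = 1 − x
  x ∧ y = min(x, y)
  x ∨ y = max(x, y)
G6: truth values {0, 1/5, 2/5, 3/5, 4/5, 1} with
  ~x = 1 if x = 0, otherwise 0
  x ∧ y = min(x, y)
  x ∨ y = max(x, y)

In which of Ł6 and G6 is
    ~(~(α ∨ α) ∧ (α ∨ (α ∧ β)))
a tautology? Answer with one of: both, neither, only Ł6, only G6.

only G6

In Ł6: at α = 1/5, β = 0 the value is 4/5 — not a tautology.
In G6: every assignment gives 1 — tautology.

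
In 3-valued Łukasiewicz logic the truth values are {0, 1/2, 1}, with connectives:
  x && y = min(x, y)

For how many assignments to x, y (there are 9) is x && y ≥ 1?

1

x = 0, y = 0 ↦ 0  <
x = 0, y = 1/2 ↦ 0  <
x = 0, y = 1 ↦ 0  <
x = 1/2, y = 0 ↦ 0  <
x = 1/2, y = 1/2 ↦ 1/2  <
x = 1/2, y = 1 ↦ 1/2  <
x = 1, y = 0 ↦ 0  <
x = 1, y = 1/2 ↦ 1/2  <
x = 1, y = 1 ↦ 1  ≥
So 1 of the 9 assignments meets the threshold.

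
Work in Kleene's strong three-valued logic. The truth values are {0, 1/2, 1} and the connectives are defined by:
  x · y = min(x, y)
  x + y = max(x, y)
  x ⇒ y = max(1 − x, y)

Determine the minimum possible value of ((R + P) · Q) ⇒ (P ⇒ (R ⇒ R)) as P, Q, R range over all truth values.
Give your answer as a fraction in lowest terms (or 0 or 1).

Take P = 1/2, Q = 1/2, R = 1/2:
R + P = 1/2 + 1/2 = 1/2
(R + P) · Q = 1/2 · 1/2 = 1/2
R ⇒ R = 1/2 ⇒ 1/2 = 1/2
P ⇒ (R ⇒ R) = 1/2 ⇒ 1/2 = 1/2
((R + P) · Q) ⇒ (P ⇒ (R ⇒ R)) = 1/2 ⇒ 1/2 = 1/2
No assignment yields a value below 1/2, so this is the minimum.

1/2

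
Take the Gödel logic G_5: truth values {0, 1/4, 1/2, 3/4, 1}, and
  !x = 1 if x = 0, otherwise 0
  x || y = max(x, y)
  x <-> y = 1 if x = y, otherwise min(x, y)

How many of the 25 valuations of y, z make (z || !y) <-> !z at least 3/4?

value 1: 1 assignment (counts)
value 0: 24 assignments
So 1 of the 25 assignments meets the threshold.

1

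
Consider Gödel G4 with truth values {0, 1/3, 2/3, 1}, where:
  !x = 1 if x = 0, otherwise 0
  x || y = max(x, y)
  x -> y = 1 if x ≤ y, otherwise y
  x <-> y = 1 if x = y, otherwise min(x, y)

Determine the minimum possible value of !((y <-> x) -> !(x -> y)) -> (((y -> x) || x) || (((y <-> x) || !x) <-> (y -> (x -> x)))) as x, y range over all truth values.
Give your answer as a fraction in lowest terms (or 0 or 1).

Take x = 1/3, y = 2/3:
y <-> x = 2/3 <-> 1/3 = 1/3
x -> y = 1/3 -> 2/3 = 1
!(x -> y) = !1 = 0
(y <-> x) -> !(x -> y) = 1/3 -> 0 = 0
!((y <-> x) -> !(x -> y)) = !0 = 1
y -> x = 2/3 -> 1/3 = 1/3
(y -> x) || x = 1/3 || 1/3 = 1/3
y <-> x = 2/3 <-> 1/3 = 1/3
!x = !1/3 = 0
(y <-> x) || !x = 1/3 || 0 = 1/3
x -> x = 1/3 -> 1/3 = 1
y -> (x -> x) = 2/3 -> 1 = 1
((y <-> x) || !x) <-> (y -> (x -> x)) = 1/3 <-> 1 = 1/3
((y -> x) || x) || (((y <-> x) || !x) <-> (y -> (x -> x))) = 1/3 || 1/3 = 1/3
!((y <-> x) -> !(x -> y)) -> (((y -> x) || x) || (((y <-> x) || !x) <-> (y -> (x -> x)))) = 1 -> 1/3 = 1/3
No assignment yields a value below 1/3, so this is the minimum.

1/3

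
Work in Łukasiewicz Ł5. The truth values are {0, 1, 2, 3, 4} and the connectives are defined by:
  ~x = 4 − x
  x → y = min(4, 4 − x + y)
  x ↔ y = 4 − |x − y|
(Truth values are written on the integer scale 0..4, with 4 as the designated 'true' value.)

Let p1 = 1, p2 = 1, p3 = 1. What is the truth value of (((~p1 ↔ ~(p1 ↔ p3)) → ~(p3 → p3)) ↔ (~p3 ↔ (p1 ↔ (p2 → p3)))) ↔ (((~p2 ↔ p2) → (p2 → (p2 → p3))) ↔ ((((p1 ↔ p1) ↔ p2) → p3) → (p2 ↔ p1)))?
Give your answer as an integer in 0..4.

~p1 = ~1 = 3
p1 ↔ p3 = 1 ↔ 1 = 4
~(p1 ↔ p3) = ~4 = 0
~p1 ↔ ~(p1 ↔ p3) = 3 ↔ 0 = 1
p3 → p3 = 1 → 1 = 4
~(p3 → p3) = ~4 = 0
(~p1 ↔ ~(p1 ↔ p3)) → ~(p3 → p3) = 1 → 0 = 3
~p3 = ~1 = 3
p2 → p3 = 1 → 1 = 4
p1 ↔ (p2 → p3) = 1 ↔ 4 = 1
~p3 ↔ (p1 ↔ (p2 → p3)) = 3 ↔ 1 = 2
((~p1 ↔ ~(p1 ↔ p3)) → ~(p3 → p3)) ↔ (~p3 ↔ (p1 ↔ (p2 → p3))) = 3 ↔ 2 = 3
~p2 = ~1 = 3
~p2 ↔ p2 = 3 ↔ 1 = 2
p2 → p3 = 1 → 1 = 4
p2 → (p2 → p3) = 1 → 4 = 4
(~p2 ↔ p2) → (p2 → (p2 → p3)) = 2 → 4 = 4
p1 ↔ p1 = 1 ↔ 1 = 4
(p1 ↔ p1) ↔ p2 = 4 ↔ 1 = 1
((p1 ↔ p1) ↔ p2) → p3 = 1 → 1 = 4
p2 ↔ p1 = 1 ↔ 1 = 4
(((p1 ↔ p1) ↔ p2) → p3) → (p2 ↔ p1) = 4 → 4 = 4
((~p2 ↔ p2) → (p2 → (p2 → p3))) ↔ ((((p1 ↔ p1) ↔ p2) → p3) → (p2 ↔ p1)) = 4 ↔ 4 = 4
(((~p1 ↔ ~(p1 ↔ p3)) → ~(p3 → p3)) ↔ (~p3 ↔ (p1 ↔ (p2 → p3)))) ↔ (((~p2 ↔ p2) → (p2 → (p2 → p3))) ↔ ((((p1 ↔ p1) ↔ p2) → p3) → (p2 ↔ p1))) = 3 ↔ 4 = 3

3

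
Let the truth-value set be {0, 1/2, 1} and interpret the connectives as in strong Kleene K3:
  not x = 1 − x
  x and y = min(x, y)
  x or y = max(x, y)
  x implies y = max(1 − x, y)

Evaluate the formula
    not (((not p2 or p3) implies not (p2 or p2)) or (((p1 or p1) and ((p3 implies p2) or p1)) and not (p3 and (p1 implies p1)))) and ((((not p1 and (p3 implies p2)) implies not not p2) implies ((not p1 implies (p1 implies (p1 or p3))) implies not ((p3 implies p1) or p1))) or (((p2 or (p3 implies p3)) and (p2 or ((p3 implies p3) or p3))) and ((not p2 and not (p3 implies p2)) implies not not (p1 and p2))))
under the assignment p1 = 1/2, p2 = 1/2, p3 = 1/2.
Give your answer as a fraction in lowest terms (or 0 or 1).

not p2 = not 1/2 = 1/2
not p2 or p3 = 1/2 or 1/2 = 1/2
p2 or p2 = 1/2 or 1/2 = 1/2
not (p2 or p2) = not 1/2 = 1/2
(not p2 or p3) implies not (p2 or p2) = 1/2 implies 1/2 = 1/2
p1 or p1 = 1/2 or 1/2 = 1/2
p3 implies p2 = 1/2 implies 1/2 = 1/2
(p3 implies p2) or p1 = 1/2 or 1/2 = 1/2
(p1 or p1) and ((p3 implies p2) or p1) = 1/2 and 1/2 = 1/2
p1 implies p1 = 1/2 implies 1/2 = 1/2
p3 and (p1 implies p1) = 1/2 and 1/2 = 1/2
not (p3 and (p1 implies p1)) = not 1/2 = 1/2
((p1 or p1) and ((p3 implies p2) or p1)) and not (p3 and (p1 implies p1)) = 1/2 and 1/2 = 1/2
((not p2 or p3) implies not (p2 or p2)) or (((p1 or p1) and ((p3 implies p2) or p1)) and not (p3 and (p1 implies p1))) = 1/2 or 1/2 = 1/2
not (((not p2 or p3) implies not (p2 or p2)) or (((p1 or p1) and ((p3 implies p2) or p1)) and not (p3 and (p1 implies p1)))) = not 1/2 = 1/2
not p1 = not 1/2 = 1/2
p3 implies p2 = 1/2 implies 1/2 = 1/2
not p1 and (p3 implies p2) = 1/2 and 1/2 = 1/2
not p2 = not 1/2 = 1/2
not not p2 = not 1/2 = 1/2
(not p1 and (p3 implies p2)) implies not not p2 = 1/2 implies 1/2 = 1/2
not p1 = not 1/2 = 1/2
p1 or p3 = 1/2 or 1/2 = 1/2
p1 implies (p1 or p3) = 1/2 implies 1/2 = 1/2
not p1 implies (p1 implies (p1 or p3)) = 1/2 implies 1/2 = 1/2
p3 implies p1 = 1/2 implies 1/2 = 1/2
(p3 implies p1) or p1 = 1/2 or 1/2 = 1/2
not ((p3 implies p1) or p1) = not 1/2 = 1/2
(not p1 implies (p1 implies (p1 or p3))) implies not ((p3 implies p1) or p1) = 1/2 implies 1/2 = 1/2
((not p1 and (p3 implies p2)) implies not not p2) implies ((not p1 implies (p1 implies (p1 or p3))) implies not ((p3 implies p1) or p1)) = 1/2 implies 1/2 = 1/2
p3 implies p3 = 1/2 implies 1/2 = 1/2
p2 or (p3 implies p3) = 1/2 or 1/2 = 1/2
p3 implies p3 = 1/2 implies 1/2 = 1/2
(p3 implies p3) or p3 = 1/2 or 1/2 = 1/2
p2 or ((p3 implies p3) or p3) = 1/2 or 1/2 = 1/2
(p2 or (p3 implies p3)) and (p2 or ((p3 implies p3) or p3)) = 1/2 and 1/2 = 1/2
not p2 = not 1/2 = 1/2
p3 implies p2 = 1/2 implies 1/2 = 1/2
not (p3 implies p2) = not 1/2 = 1/2
not p2 and not (p3 implies p2) = 1/2 and 1/2 = 1/2
p1 and p2 = 1/2 and 1/2 = 1/2
not (p1 and p2) = not 1/2 = 1/2
not not (p1 and p2) = not 1/2 = 1/2
(not p2 and not (p3 implies p2)) implies not not (p1 and p2) = 1/2 implies 1/2 = 1/2
((p2 or (p3 implies p3)) and (p2 or ((p3 implies p3) or p3))) and ((not p2 and not (p3 implies p2)) implies not not (p1 and p2)) = 1/2 and 1/2 = 1/2
(((not p1 and (p3 implies p2)) implies not not p2) implies ((not p1 implies (p1 implies (p1 or p3))) implies not ((p3 implies p1) or p1))) or (((p2 or (p3 implies p3)) and (p2 or ((p3 implies p3) or p3))) and ((not p2 and not (p3 implies p2)) implies not not (p1 and p2))) = 1/2 or 1/2 = 1/2
not (((not p2 or p3) implies not (p2 or p2)) or (((p1 or p1) and ((p3 implies p2) or p1)) and not (p3 and (p1 implies p1)))) and ((((not p1 and (p3 implies p2)) implies not not p2) implies ((not p1 implies (p1 implies (p1 or p3))) implies not ((p3 implies p1) or p1))) or (((p2 or (p3 implies p3)) and (p2 or ((p3 implies p3) or p3))) and ((not p2 and not (p3 implies p2)) implies not not (p1 and p2)))) = 1/2 and 1/2 = 1/2

1/2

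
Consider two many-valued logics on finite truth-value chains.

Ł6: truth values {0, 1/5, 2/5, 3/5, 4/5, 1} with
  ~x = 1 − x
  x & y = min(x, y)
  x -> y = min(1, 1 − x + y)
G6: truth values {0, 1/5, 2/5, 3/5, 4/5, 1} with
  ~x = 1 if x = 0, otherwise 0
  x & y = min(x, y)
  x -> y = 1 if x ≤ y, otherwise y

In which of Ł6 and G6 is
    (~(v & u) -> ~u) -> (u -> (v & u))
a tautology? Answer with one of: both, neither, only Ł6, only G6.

only Ł6

In Ł6: every assignment gives 1 — tautology.
In G6: at u = 2/5, v = 1/5 the value is 1/5 — not a tautology.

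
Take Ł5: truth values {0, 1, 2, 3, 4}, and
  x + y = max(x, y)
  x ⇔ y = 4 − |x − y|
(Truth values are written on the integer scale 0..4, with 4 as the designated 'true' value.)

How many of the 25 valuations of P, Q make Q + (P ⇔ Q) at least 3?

18

value 4: 9 assignments (counts)
value 3: 9 assignments (counts)
value 2: 4 assignments
value 1: 2 assignments
value 0: 1 assignment
So 18 of the 25 assignments meet the threshold.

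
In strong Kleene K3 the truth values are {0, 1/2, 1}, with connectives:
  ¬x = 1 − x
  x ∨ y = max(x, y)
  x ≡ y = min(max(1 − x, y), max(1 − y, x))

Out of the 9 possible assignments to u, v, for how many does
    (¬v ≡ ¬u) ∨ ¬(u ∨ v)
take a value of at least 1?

u = 0, v = 0 ↦ 1  ≥
u = 0, v = 1/2 ↦ 1/2  <
u = 0, v = 1 ↦ 0  <
u = 1/2, v = 0 ↦ 1/2  <
u = 1/2, v = 1/2 ↦ 1/2  <
u = 1/2, v = 1 ↦ 1/2  <
u = 1, v = 0 ↦ 0  <
u = 1, v = 1/2 ↦ 1/2  <
u = 1, v = 1 ↦ 1  ≥
So 2 of the 9 assignments meet the threshold.

2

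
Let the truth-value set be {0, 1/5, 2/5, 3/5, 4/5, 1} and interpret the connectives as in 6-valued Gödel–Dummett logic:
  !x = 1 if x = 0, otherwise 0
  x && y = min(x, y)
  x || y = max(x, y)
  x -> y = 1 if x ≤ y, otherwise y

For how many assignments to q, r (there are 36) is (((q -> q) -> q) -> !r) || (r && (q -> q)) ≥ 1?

value 1: 16 assignments (counts)
value 4/5: 5 assignments
value 3/5: 5 assignments
value 2/5: 5 assignments
value 1/5: 5 assignments
So 16 of the 36 assignments meet the threshold.

16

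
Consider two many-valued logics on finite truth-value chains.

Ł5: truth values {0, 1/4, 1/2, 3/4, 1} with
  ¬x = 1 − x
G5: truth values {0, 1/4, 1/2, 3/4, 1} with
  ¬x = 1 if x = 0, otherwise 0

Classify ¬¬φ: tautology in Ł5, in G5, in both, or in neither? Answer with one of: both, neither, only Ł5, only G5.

neither

In Ł5: at φ = 0 the value is 0 — not a tautology.
In G5: at φ = 0 the value is 0 — not a tautology.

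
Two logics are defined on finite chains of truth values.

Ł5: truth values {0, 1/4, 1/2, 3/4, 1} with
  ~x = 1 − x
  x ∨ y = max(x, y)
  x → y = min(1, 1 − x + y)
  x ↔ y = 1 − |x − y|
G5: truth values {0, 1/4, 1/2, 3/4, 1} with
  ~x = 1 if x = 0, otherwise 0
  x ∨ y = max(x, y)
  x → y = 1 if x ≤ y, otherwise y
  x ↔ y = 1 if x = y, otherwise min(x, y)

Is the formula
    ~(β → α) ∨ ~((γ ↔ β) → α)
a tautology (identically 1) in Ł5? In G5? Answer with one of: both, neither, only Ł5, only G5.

In Ł5: at α = 0, β = 0, γ = 1/4 the value is 3/4 — not a tautology.
In G5: at α = 0, β = 0, γ = 1/4 the value is 0 — not a tautology.

neither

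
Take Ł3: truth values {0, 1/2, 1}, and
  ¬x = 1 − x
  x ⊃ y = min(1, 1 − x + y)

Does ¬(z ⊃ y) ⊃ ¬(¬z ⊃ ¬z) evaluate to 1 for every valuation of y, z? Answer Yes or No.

Counterexample: take y = 0, z = 1/2.
z ⊃ y = 1/2 ⊃ 0 = 1/2
¬(z ⊃ y) = ¬1/2 = 1/2
¬z = ¬1/2 = 1/2
¬z = ¬1/2 = 1/2
¬z ⊃ ¬z = 1/2 ⊃ 1/2 = 1
¬(¬z ⊃ ¬z) = ¬1 = 0
¬(z ⊃ y) ⊃ ¬(¬z ⊃ ¬z) = 1/2 ⊃ 0 = 1/2
This gives 1/2 ≠ 1.

No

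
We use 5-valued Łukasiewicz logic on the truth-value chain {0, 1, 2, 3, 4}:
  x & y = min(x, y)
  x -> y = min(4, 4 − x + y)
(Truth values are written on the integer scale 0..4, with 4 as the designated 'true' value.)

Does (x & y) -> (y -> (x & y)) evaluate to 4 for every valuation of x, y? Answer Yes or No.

At x = 1, y = 1, for instance:
x & y = 1 & 1 = 1
y -> (x & y) = 1 -> 1 = 4
(x & y) -> (y -> (x & y)) = 1 -> 4 = 4
and checking the remaining 24 assignments likewise gives ≥ 4 in every case.

Yes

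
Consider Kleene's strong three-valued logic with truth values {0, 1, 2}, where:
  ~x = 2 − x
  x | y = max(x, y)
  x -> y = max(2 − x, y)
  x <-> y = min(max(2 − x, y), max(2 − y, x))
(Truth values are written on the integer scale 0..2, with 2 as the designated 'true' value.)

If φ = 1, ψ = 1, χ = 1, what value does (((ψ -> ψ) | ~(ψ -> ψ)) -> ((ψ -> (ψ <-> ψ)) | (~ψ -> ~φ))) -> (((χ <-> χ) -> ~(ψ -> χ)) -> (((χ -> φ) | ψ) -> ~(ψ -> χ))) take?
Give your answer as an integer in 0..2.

ψ -> ψ = 1 -> 1 = 1
ψ -> ψ = 1 -> 1 = 1
~(ψ -> ψ) = ~1 = 1
(ψ -> ψ) | ~(ψ -> ψ) = 1 | 1 = 1
ψ <-> ψ = 1 <-> 1 = 1
ψ -> (ψ <-> ψ) = 1 -> 1 = 1
~ψ = ~1 = 1
~φ = ~1 = 1
~ψ -> ~φ = 1 -> 1 = 1
(ψ -> (ψ <-> ψ)) | (~ψ -> ~φ) = 1 | 1 = 1
((ψ -> ψ) | ~(ψ -> ψ)) -> ((ψ -> (ψ <-> ψ)) | (~ψ -> ~φ)) = 1 -> 1 = 1
χ <-> χ = 1 <-> 1 = 1
ψ -> χ = 1 -> 1 = 1
~(ψ -> χ) = ~1 = 1
(χ <-> χ) -> ~(ψ -> χ) = 1 -> 1 = 1
χ -> φ = 1 -> 1 = 1
(χ -> φ) | ψ = 1 | 1 = 1
ψ -> χ = 1 -> 1 = 1
~(ψ -> χ) = ~1 = 1
((χ -> φ) | ψ) -> ~(ψ -> χ) = 1 -> 1 = 1
((χ <-> χ) -> ~(ψ -> χ)) -> (((χ -> φ) | ψ) -> ~(ψ -> χ)) = 1 -> 1 = 1
(((ψ -> ψ) | ~(ψ -> ψ)) -> ((ψ -> (ψ <-> ψ)) | (~ψ -> ~φ))) -> (((χ <-> χ) -> ~(ψ -> χ)) -> (((χ -> φ) | ψ) -> ~(ψ -> χ))) = 1 -> 1 = 1

1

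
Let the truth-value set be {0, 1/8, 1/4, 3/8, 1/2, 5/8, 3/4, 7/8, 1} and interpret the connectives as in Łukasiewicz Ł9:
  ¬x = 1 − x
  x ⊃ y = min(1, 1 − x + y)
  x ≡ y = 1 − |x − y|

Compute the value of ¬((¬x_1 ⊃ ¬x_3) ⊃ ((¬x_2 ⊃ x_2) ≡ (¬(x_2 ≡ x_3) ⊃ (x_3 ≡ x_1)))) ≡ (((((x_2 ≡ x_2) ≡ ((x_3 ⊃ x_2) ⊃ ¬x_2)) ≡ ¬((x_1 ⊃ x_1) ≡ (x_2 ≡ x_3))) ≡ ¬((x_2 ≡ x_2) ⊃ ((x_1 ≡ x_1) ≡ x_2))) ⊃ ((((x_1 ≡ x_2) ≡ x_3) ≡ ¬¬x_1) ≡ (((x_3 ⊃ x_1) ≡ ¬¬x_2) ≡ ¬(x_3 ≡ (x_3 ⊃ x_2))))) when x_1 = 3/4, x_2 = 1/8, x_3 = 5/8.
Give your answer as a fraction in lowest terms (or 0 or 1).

3/4

¬x_1 = ¬3/4 = 1/4
¬x_3 = ¬5/8 = 3/8
¬x_1 ⊃ ¬x_3 = 1/4 ⊃ 3/8 = 1
¬x_2 = ¬1/8 = 7/8
¬x_2 ⊃ x_2 = 7/8 ⊃ 1/8 = 1/4
x_2 ≡ x_3 = 1/8 ≡ 5/8 = 1/2
¬(x_2 ≡ x_3) = ¬1/2 = 1/2
x_3 ≡ x_1 = 5/8 ≡ 3/4 = 7/8
¬(x_2 ≡ x_3) ⊃ (x_3 ≡ x_1) = 1/2 ⊃ 7/8 = 1
(¬x_2 ⊃ x_2) ≡ (¬(x_2 ≡ x_3) ⊃ (x_3 ≡ x_1)) = 1/4 ≡ 1 = 1/4
(¬x_1 ⊃ ¬x_3) ⊃ ((¬x_2 ⊃ x_2) ≡ (¬(x_2 ≡ x_3) ⊃ (x_3 ≡ x_1))) = 1 ⊃ 1/4 = 1/4
¬((¬x_1 ⊃ ¬x_3) ⊃ ((¬x_2 ⊃ x_2) ≡ (¬(x_2 ≡ x_3) ⊃ (x_3 ≡ x_1)))) = ¬1/4 = 3/4
x_2 ≡ x_2 = 1/8 ≡ 1/8 = 1
x_3 ⊃ x_2 = 5/8 ⊃ 1/8 = 1/2
¬x_2 = ¬1/8 = 7/8
(x_3 ⊃ x_2) ⊃ ¬x_2 = 1/2 ⊃ 7/8 = 1
(x_2 ≡ x_2) ≡ ((x_3 ⊃ x_2) ⊃ ¬x_2) = 1 ≡ 1 = 1
x_1 ⊃ x_1 = 3/4 ⊃ 3/4 = 1
x_2 ≡ x_3 = 1/8 ≡ 5/8 = 1/2
(x_1 ⊃ x_1) ≡ (x_2 ≡ x_3) = 1 ≡ 1/2 = 1/2
¬((x_1 ⊃ x_1) ≡ (x_2 ≡ x_3)) = ¬1/2 = 1/2
((x_2 ≡ x_2) ≡ ((x_3 ⊃ x_2) ⊃ ¬x_2)) ≡ ¬((x_1 ⊃ x_1) ≡ (x_2 ≡ x_3)) = 1 ≡ 1/2 = 1/2
x_2 ≡ x_2 = 1/8 ≡ 1/8 = 1
x_1 ≡ x_1 = 3/4 ≡ 3/4 = 1
(x_1 ≡ x_1) ≡ x_2 = 1 ≡ 1/8 = 1/8
(x_2 ≡ x_2) ⊃ ((x_1 ≡ x_1) ≡ x_2) = 1 ⊃ 1/8 = 1/8
¬((x_2 ≡ x_2) ⊃ ((x_1 ≡ x_1) ≡ x_2)) = ¬1/8 = 7/8
(((x_2 ≡ x_2) ≡ ((x_3 ⊃ x_2) ⊃ ¬x_2)) ≡ ¬((x_1 ⊃ x_1) ≡ (x_2 ≡ x_3))) ≡ ¬((x_2 ≡ x_2) ⊃ ((x_1 ≡ x_1) ≡ x_2)) = 1/2 ≡ 7/8 = 5/8
x_1 ≡ x_2 = 3/4 ≡ 1/8 = 3/8
(x_1 ≡ x_2) ≡ x_3 = 3/8 ≡ 5/8 = 3/4
¬x_1 = ¬3/4 = 1/4
¬¬x_1 = ¬1/4 = 3/4
((x_1 ≡ x_2) ≡ x_3) ≡ ¬¬x_1 = 3/4 ≡ 3/4 = 1
x_3 ⊃ x_1 = 5/8 ⊃ 3/4 = 1
¬x_2 = ¬1/8 = 7/8
¬¬x_2 = ¬7/8 = 1/8
(x_3 ⊃ x_1) ≡ ¬¬x_2 = 1 ≡ 1/8 = 1/8
x_3 ⊃ x_2 = 5/8 ⊃ 1/8 = 1/2
x_3 ≡ (x_3 ⊃ x_2) = 5/8 ≡ 1/2 = 7/8
¬(x_3 ≡ (x_3 ⊃ x_2)) = ¬7/8 = 1/8
((x_3 ⊃ x_1) ≡ ¬¬x_2) ≡ ¬(x_3 ≡ (x_3 ⊃ x_2)) = 1/8 ≡ 1/8 = 1
(((x_1 ≡ x_2) ≡ x_3) ≡ ¬¬x_1) ≡ (((x_3 ⊃ x_1) ≡ ¬¬x_2) ≡ ¬(x_3 ≡ (x_3 ⊃ x_2))) = 1 ≡ 1 = 1
((((x_2 ≡ x_2) ≡ ((x_3 ⊃ x_2) ⊃ ¬x_2)) ≡ ¬((x_1 ⊃ x_1) ≡ (x_2 ≡ x_3))) ≡ ¬((x_2 ≡ x_2) ⊃ ((x_1 ≡ x_1) ≡ x_2))) ⊃ ((((x_1 ≡ x_2) ≡ x_3) ≡ ¬¬x_1) ≡ (((x_3 ⊃ x_1) ≡ ¬¬x_2) ≡ ¬(x_3 ≡ (x_3 ⊃ x_2)))) = 5/8 ⊃ 1 = 1
¬((¬x_1 ⊃ ¬x_3) ⊃ ((¬x_2 ⊃ x_2) ≡ (¬(x_2 ≡ x_3) ⊃ (x_3 ≡ x_1)))) ≡ (((((x_2 ≡ x_2) ≡ ((x_3 ⊃ x_2) ⊃ ¬x_2)) ≡ ¬((x_1 ⊃ x_1) ≡ (x_2 ≡ x_3))) ≡ ¬((x_2 ≡ x_2) ⊃ ((x_1 ≡ x_1) ≡ x_2))) ⊃ ((((x_1 ≡ x_2) ≡ x_3) ≡ ¬¬x_1) ≡ (((x_3 ⊃ x_1) ≡ ¬¬x_2) ≡ ¬(x_3 ≡ (x_3 ⊃ x_2))))) = 3/4 ≡ 1 = 3/4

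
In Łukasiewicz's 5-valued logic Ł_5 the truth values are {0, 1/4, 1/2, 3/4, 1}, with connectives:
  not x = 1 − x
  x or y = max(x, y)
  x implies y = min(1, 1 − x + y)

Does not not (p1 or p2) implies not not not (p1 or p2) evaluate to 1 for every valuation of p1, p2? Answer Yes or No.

No

Counterexample: take p1 = 0, p2 = 3/4.
p1 or p2 = 0 or 3/4 = 3/4
not (p1 or p2) = not 3/4 = 1/4
not not (p1 or p2) = not 1/4 = 3/4
p1 or p2 = 0 or 3/4 = 3/4
not (p1 or p2) = not 3/4 = 1/4
not not (p1 or p2) = not 1/4 = 3/4
not not not (p1 or p2) = not 3/4 = 1/4
not not (p1 or p2) implies not not not (p1 or p2) = 3/4 implies 1/4 = 1/2
This gives 1/2 ≠ 1.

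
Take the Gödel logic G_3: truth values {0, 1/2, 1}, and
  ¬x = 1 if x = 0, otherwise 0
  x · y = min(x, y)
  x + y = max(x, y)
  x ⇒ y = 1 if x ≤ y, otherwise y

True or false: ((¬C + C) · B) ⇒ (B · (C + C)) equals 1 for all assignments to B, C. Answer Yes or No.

Counterexample: take B = 1/2, C = 0.
¬C = ¬0 = 1
¬C + C = 1 + 0 = 1
(¬C + C) · B = 1 · 1/2 = 1/2
C + C = 0 + 0 = 0
B · (C + C) = 1/2 · 0 = 0
((¬C + C) · B) ⇒ (B · (C + C)) = 1/2 ⇒ 0 = 0
This gives 0 ≠ 1.

No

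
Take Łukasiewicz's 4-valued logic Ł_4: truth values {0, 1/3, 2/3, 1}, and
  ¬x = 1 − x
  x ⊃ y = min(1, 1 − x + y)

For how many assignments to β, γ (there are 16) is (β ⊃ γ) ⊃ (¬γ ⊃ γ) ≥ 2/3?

14

β = 0, γ = 0 ↦ 0  <
β = 0, γ = 1/3 ↦ 2/3  ≥
β = 0, γ = 2/3 ↦ 1  ≥
β = 0, γ = 1 ↦ 1  ≥
β = 1/3, γ = 0 ↦ 1/3  <
β = 1/3, γ = 1/3 ↦ 2/3  ≥
β = 1/3, γ = 2/3 ↦ 1  ≥
β = 1/3, γ = 1 ↦ 1  ≥
β = 2/3, γ = 0 ↦ 2/3  ≥
β = 2/3, γ = 1/3 ↦ 1  ≥
β = 2/3, γ = 2/3 ↦ 1  ≥
β = 2/3, γ = 1 ↦ 1  ≥
β = 1, γ = 0 ↦ 1  ≥
β = 1, γ = 1/3 ↦ 1  ≥
β = 1, γ = 2/3 ↦ 1  ≥
β = 1, γ = 1 ↦ 1  ≥
So 14 of the 16 assignments meet the threshold.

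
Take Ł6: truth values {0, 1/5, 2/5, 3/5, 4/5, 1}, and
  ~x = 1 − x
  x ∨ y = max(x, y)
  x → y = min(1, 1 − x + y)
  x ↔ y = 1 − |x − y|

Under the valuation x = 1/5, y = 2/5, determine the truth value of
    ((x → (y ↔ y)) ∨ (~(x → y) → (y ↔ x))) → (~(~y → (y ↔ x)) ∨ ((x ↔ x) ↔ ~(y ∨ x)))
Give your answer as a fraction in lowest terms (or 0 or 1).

y ↔ y = 2/5 ↔ 2/5 = 1
x → (y ↔ y) = 1/5 → 1 = 1
x → y = 1/5 → 2/5 = 1
~(x → y) = ~1 = 0
y ↔ x = 2/5 ↔ 1/5 = 4/5
~(x → y) → (y ↔ x) = 0 → 4/5 = 1
(x → (y ↔ y)) ∨ (~(x → y) → (y ↔ x)) = 1 ∨ 1 = 1
~y = ~2/5 = 3/5
y ↔ x = 2/5 ↔ 1/5 = 4/5
~y → (y ↔ x) = 3/5 → 4/5 = 1
~(~y → (y ↔ x)) = ~1 = 0
x ↔ x = 1/5 ↔ 1/5 = 1
y ∨ x = 2/5 ∨ 1/5 = 2/5
~(y ∨ x) = ~2/5 = 3/5
(x ↔ x) ↔ ~(y ∨ x) = 1 ↔ 3/5 = 3/5
~(~y → (y ↔ x)) ∨ ((x ↔ x) ↔ ~(y ∨ x)) = 0 ∨ 3/5 = 3/5
((x → (y ↔ y)) ∨ (~(x → y) → (y ↔ x))) → (~(~y → (y ↔ x)) ∨ ((x ↔ x) ↔ ~(y ∨ x))) = 1 → 3/5 = 3/5

3/5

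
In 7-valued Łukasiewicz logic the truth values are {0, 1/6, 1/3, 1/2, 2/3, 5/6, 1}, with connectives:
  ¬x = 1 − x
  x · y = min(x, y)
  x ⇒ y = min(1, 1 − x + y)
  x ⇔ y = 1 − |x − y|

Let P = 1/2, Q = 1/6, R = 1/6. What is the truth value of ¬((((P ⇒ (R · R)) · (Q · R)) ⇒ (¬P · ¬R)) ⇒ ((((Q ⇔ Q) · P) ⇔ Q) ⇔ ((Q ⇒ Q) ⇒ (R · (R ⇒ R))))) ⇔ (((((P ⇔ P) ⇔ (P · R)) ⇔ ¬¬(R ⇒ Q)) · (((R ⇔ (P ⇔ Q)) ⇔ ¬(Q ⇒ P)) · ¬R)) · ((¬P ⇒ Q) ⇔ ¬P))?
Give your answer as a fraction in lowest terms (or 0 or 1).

2/3

R · R = 1/6 · 1/6 = 1/6
P ⇒ (R · R) = 1/2 ⇒ 1/6 = 2/3
Q · R = 1/6 · 1/6 = 1/6
(P ⇒ (R · R)) · (Q · R) = 2/3 · 1/6 = 1/6
¬P = ¬1/2 = 1/2
¬R = ¬1/6 = 5/6
¬P · ¬R = 1/2 · 5/6 = 1/2
((P ⇒ (R · R)) · (Q · R)) ⇒ (¬P · ¬R) = 1/6 ⇒ 1/2 = 1
Q ⇔ Q = 1/6 ⇔ 1/6 = 1
(Q ⇔ Q) · P = 1 · 1/2 = 1/2
((Q ⇔ Q) · P) ⇔ Q = 1/2 ⇔ 1/6 = 2/3
Q ⇒ Q = 1/6 ⇒ 1/6 = 1
R ⇒ R = 1/6 ⇒ 1/6 = 1
R · (R ⇒ R) = 1/6 · 1 = 1/6
(Q ⇒ Q) ⇒ (R · (R ⇒ R)) = 1 ⇒ 1/6 = 1/6
(((Q ⇔ Q) · P) ⇔ Q) ⇔ ((Q ⇒ Q) ⇒ (R · (R ⇒ R))) = 2/3 ⇔ 1/6 = 1/2
(((P ⇒ (R · R)) · (Q · R)) ⇒ (¬P · ¬R)) ⇒ ((((Q ⇔ Q) · P) ⇔ Q) ⇔ ((Q ⇒ Q) ⇒ (R · (R ⇒ R)))) = 1 ⇒ 1/2 = 1/2
¬((((P ⇒ (R · R)) · (Q · R)) ⇒ (¬P · ¬R)) ⇒ ((((Q ⇔ Q) · P) ⇔ Q) ⇔ ((Q ⇒ Q) ⇒ (R · (R ⇒ R))))) = ¬1/2 = 1/2
P ⇔ P = 1/2 ⇔ 1/2 = 1
P · R = 1/2 · 1/6 = 1/6
(P ⇔ P) ⇔ (P · R) = 1 ⇔ 1/6 = 1/6
R ⇒ Q = 1/6 ⇒ 1/6 = 1
¬(R ⇒ Q) = ¬1 = 0
¬¬(R ⇒ Q) = ¬0 = 1
((P ⇔ P) ⇔ (P · R)) ⇔ ¬¬(R ⇒ Q) = 1/6 ⇔ 1 = 1/6
P ⇔ Q = 1/2 ⇔ 1/6 = 2/3
R ⇔ (P ⇔ Q) = 1/6 ⇔ 2/3 = 1/2
Q ⇒ P = 1/6 ⇒ 1/2 = 1
¬(Q ⇒ P) = ¬1 = 0
(R ⇔ (P ⇔ Q)) ⇔ ¬(Q ⇒ P) = 1/2 ⇔ 0 = 1/2
¬R = ¬1/6 = 5/6
((R ⇔ (P ⇔ Q)) ⇔ ¬(Q ⇒ P)) · ¬R = 1/2 · 5/6 = 1/2
(((P ⇔ P) ⇔ (P · R)) ⇔ ¬¬(R ⇒ Q)) · (((R ⇔ (P ⇔ Q)) ⇔ ¬(Q ⇒ P)) · ¬R) = 1/6 · 1/2 = 1/6
¬P = ¬1/2 = 1/2
¬P ⇒ Q = 1/2 ⇒ 1/6 = 2/3
¬P = ¬1/2 = 1/2
(¬P ⇒ Q) ⇔ ¬P = 2/3 ⇔ 1/2 = 5/6
((((P ⇔ P) ⇔ (P · R)) ⇔ ¬¬(R ⇒ Q)) · (((R ⇔ (P ⇔ Q)) ⇔ ¬(Q ⇒ P)) · ¬R)) · ((¬P ⇒ Q) ⇔ ¬P) = 1/6 · 5/6 = 1/6
¬((((P ⇒ (R · R)) · (Q · R)) ⇒ (¬P · ¬R)) ⇒ ((((Q ⇔ Q) · P) ⇔ Q) ⇔ ((Q ⇒ Q) ⇒ (R · (R ⇒ R))))) ⇔ (((((P ⇔ P) ⇔ (P · R)) ⇔ ¬¬(R ⇒ Q)) · (((R ⇔ (P ⇔ Q)) ⇔ ¬(Q ⇒ P)) · ¬R)) · ((¬P ⇒ Q) ⇔ ¬P)) = 1/2 ⇔ 1/6 = 2/3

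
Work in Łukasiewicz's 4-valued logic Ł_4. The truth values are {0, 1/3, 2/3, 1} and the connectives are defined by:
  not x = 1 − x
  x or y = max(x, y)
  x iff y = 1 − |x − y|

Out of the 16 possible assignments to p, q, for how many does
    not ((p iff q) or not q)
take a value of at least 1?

p = 0, q = 0 ↦ 0  <
p = 0, q = 1/3 ↦ 1/3  <
p = 0, q = 2/3 ↦ 2/3  <
p = 0, q = 1 ↦ 1  ≥
p = 1/3, q = 0 ↦ 0  <
p = 1/3, q = 1/3 ↦ 0  <
p = 1/3, q = 2/3 ↦ 1/3  <
p = 1/3, q = 1 ↦ 2/3  <
p = 2/3, q = 0 ↦ 0  <
p = 2/3, q = 1/3 ↦ 1/3  <
p = 2/3, q = 2/3 ↦ 0  <
p = 2/3, q = 1 ↦ 1/3  <
p = 1, q = 0 ↦ 0  <
p = 1, q = 1/3 ↦ 1/3  <
p = 1, q = 2/3 ↦ 1/3  <
p = 1, q = 1 ↦ 0  <
So 1 of the 16 assignments meets the threshold.

1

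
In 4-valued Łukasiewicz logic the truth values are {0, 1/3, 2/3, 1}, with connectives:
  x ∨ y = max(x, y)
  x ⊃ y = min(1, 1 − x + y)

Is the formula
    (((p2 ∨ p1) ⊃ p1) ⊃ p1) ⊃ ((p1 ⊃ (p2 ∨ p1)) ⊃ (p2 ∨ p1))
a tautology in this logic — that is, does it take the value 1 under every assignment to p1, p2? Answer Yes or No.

p1 = 0, p2 = 0 ↦ 1
p1 = 0, p2 = 1/3 ↦ 1
p1 = 0, p2 = 2/3 ↦ 1
p1 = 0, p2 = 1 ↦ 1
p1 = 1/3, p2 = 0 ↦ 1
p1 = 1/3, p2 = 1/3 ↦ 1
p1 = 1/3, p2 = 2/3 ↦ 1
p1 = 1/3, p2 = 1 ↦ 1
p1 = 2/3, p2 = 0 ↦ 1
p1 = 2/3, p2 = 1/3 ↦ 1
p1 = 2/3, p2 = 2/3 ↦ 1
p1 = 2/3, p2 = 1 ↦ 1
p1 = 1, p2 = 0 ↦ 1
p1 = 1, p2 = 1/3 ↦ 1
p1 = 1, p2 = 2/3 ↦ 1
p1 = 1, p2 = 1 ↦ 1
Every assignment gives a value ≥ 1.

Yes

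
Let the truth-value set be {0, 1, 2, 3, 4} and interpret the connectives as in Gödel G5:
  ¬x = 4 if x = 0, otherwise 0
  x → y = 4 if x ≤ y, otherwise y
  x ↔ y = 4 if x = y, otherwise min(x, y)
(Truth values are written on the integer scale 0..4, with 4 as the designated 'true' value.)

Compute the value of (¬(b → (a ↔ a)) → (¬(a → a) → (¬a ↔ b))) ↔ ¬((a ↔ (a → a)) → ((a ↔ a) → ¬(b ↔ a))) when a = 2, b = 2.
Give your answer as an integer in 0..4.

a ↔ a = 2 ↔ 2 = 4
b → (a ↔ a) = 2 → 4 = 4
¬(b → (a ↔ a)) = ¬4 = 0
a → a = 2 → 2 = 4
¬(a → a) = ¬4 = 0
¬a = ¬2 = 0
¬a ↔ b = 0 ↔ 2 = 0
¬(a → a) → (¬a ↔ b) = 0 → 0 = 4
¬(b → (a ↔ a)) → (¬(a → a) → (¬a ↔ b)) = 0 → 4 = 4
a → a = 2 → 2 = 4
a ↔ (a → a) = 2 ↔ 4 = 2
a ↔ a = 2 ↔ 2 = 4
b ↔ a = 2 ↔ 2 = 4
¬(b ↔ a) = ¬4 = 0
(a ↔ a) → ¬(b ↔ a) = 4 → 0 = 0
(a ↔ (a → a)) → ((a ↔ a) → ¬(b ↔ a)) = 2 → 0 = 0
¬((a ↔ (a → a)) → ((a ↔ a) → ¬(b ↔ a))) = ¬0 = 4
(¬(b → (a ↔ a)) → (¬(a → a) → (¬a ↔ b))) ↔ ¬((a ↔ (a → a)) → ((a ↔ a) → ¬(b ↔ a))) = 4 ↔ 4 = 4

4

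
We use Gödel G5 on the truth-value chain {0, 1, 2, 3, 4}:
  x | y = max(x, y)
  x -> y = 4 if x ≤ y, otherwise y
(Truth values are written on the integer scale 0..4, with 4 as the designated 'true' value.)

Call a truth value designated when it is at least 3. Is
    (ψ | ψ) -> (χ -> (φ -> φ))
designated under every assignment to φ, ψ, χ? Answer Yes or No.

Yes

At φ = 3, ψ = 1, χ = 4, for instance:
ψ | ψ = 1 | 1 = 1
φ -> φ = 3 -> 3 = 4
χ -> (φ -> φ) = 4 -> 4 = 4
(ψ | ψ) -> (χ -> (φ -> φ)) = 1 -> 4 = 4
and checking the remaining 124 assignments likewise gives ≥ 3 in every case.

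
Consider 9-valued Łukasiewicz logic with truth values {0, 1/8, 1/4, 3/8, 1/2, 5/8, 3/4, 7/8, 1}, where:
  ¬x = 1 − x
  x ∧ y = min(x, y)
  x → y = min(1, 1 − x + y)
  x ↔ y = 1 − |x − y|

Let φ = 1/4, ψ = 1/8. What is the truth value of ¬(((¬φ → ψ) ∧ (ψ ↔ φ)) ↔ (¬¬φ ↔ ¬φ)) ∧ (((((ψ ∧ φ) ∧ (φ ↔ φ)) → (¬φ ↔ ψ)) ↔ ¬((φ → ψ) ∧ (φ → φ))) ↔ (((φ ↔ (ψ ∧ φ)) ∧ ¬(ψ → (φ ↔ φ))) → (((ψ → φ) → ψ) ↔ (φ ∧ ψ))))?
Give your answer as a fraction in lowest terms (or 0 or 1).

¬φ = ¬1/4 = 3/4
¬φ → ψ = 3/4 → 1/8 = 3/8
ψ ↔ φ = 1/8 ↔ 1/4 = 7/8
(¬φ → ψ) ∧ (ψ ↔ φ) = 3/8 ∧ 7/8 = 3/8
¬φ = ¬1/4 = 3/4
¬¬φ = ¬3/4 = 1/4
¬φ = ¬1/4 = 3/4
¬¬φ ↔ ¬φ = 1/4 ↔ 3/4 = 1/2
((¬φ → ψ) ∧ (ψ ↔ φ)) ↔ (¬¬φ ↔ ¬φ) = 3/8 ↔ 1/2 = 7/8
¬(((¬φ → ψ) ∧ (ψ ↔ φ)) ↔ (¬¬φ ↔ ¬φ)) = ¬7/8 = 1/8
ψ ∧ φ = 1/8 ∧ 1/4 = 1/8
φ ↔ φ = 1/4 ↔ 1/4 = 1
(ψ ∧ φ) ∧ (φ ↔ φ) = 1/8 ∧ 1 = 1/8
¬φ = ¬1/4 = 3/4
¬φ ↔ ψ = 3/4 ↔ 1/8 = 3/8
((ψ ∧ φ) ∧ (φ ↔ φ)) → (¬φ ↔ ψ) = 1/8 → 3/8 = 1
φ → ψ = 1/4 → 1/8 = 7/8
φ → φ = 1/4 → 1/4 = 1
(φ → ψ) ∧ (φ → φ) = 7/8 ∧ 1 = 7/8
¬((φ → ψ) ∧ (φ → φ)) = ¬7/8 = 1/8
(((ψ ∧ φ) ∧ (φ ↔ φ)) → (¬φ ↔ ψ)) ↔ ¬((φ → ψ) ∧ (φ → φ)) = 1 ↔ 1/8 = 1/8
ψ ∧ φ = 1/8 ∧ 1/4 = 1/8
φ ↔ (ψ ∧ φ) = 1/4 ↔ 1/8 = 7/8
φ ↔ φ = 1/4 ↔ 1/4 = 1
ψ → (φ ↔ φ) = 1/8 → 1 = 1
¬(ψ → (φ ↔ φ)) = ¬1 = 0
(φ ↔ (ψ ∧ φ)) ∧ ¬(ψ → (φ ↔ φ)) = 7/8 ∧ 0 = 0
ψ → φ = 1/8 → 1/4 = 1
(ψ → φ) → ψ = 1 → 1/8 = 1/8
φ ∧ ψ = 1/4 ∧ 1/8 = 1/8
((ψ → φ) → ψ) ↔ (φ ∧ ψ) = 1/8 ↔ 1/8 = 1
((φ ↔ (ψ ∧ φ)) ∧ ¬(ψ → (φ ↔ φ))) → (((ψ → φ) → ψ) ↔ (φ ∧ ψ)) = 0 → 1 = 1
((((ψ ∧ φ) ∧ (φ ↔ φ)) → (¬φ ↔ ψ)) ↔ ¬((φ → ψ) ∧ (φ → φ))) ↔ (((φ ↔ (ψ ∧ φ)) ∧ ¬(ψ → (φ ↔ φ))) → (((ψ → φ) → ψ) ↔ (φ ∧ ψ))) = 1/8 ↔ 1 = 1/8
¬(((¬φ → ψ) ∧ (ψ ↔ φ)) ↔ (¬¬φ ↔ ¬φ)) ∧ (((((ψ ∧ φ) ∧ (φ ↔ φ)) → (¬φ ↔ ψ)) ↔ ¬((φ → ψ) ∧ (φ → φ))) ↔ (((φ ↔ (ψ ∧ φ)) ∧ ¬(ψ → (φ ↔ φ))) → (((ψ → φ) → ψ) ↔ (φ ∧ ψ)))) = 1/8 ∧ 1/8 = 1/8

1/8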